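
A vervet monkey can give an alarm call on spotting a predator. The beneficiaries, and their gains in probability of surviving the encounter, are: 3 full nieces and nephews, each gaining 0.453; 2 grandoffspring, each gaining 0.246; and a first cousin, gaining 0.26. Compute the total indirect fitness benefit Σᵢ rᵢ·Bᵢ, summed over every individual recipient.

0.49525

r to a full niece or nephew = 1/4 (full aunt/uncle↔niece/nephew: two paths of length 3 through the shared grandparent pair: r = 2·(1/2)^3 = 1/4).
r to a grandoffspring = 1/4 (two parent–offspring links: r = (1/2)^2 = 1/4).
r to a first cousin = 0.125 (first cousins share one grandparent pair — two paths of length 4: r = 2·(1/2)^4 = 1/8).
Summing one r·B term per recipient: 3·0.25·0.453 + 2·0.25·0.246 + 1·0.125·0.26 = 0.49525.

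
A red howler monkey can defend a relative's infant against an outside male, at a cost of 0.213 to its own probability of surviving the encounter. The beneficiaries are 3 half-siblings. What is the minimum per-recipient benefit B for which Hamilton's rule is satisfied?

r to a half-sibling = 0.25 (half-sibs share one parent — one path of length 2: r = (1/2)^2 = 1/4).
Hamilton's rule with n recipients of equal r: n·r·B > C, so B > C/(n·r) = 0.213/(3·0.25) = 0.284.

0.284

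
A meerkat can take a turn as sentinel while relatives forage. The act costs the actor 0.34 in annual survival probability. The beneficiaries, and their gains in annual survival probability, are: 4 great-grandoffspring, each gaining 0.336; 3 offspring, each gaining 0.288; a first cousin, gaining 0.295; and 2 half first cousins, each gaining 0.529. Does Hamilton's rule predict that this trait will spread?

Hamilton's rule: the trait is favored when the sum of r·B over every recipient exceeds the actor's cost C.
r to a great-grandoffspring = 0.125 (three parent–offspring links: r = (1/2)^3 = 1/8).
r to an offspring = 0.5 (one parent–offspring link: r = (1/2)^1 = 1/2).
r to a first cousin = 1/8 (first cousins share one grandparent pair — two paths of length 4: r = 2·(1/2)^4 = 1/8).
r to a half first cousin = 0.0625 (half first cousins share one grandparent — one path of length 4: r = (1/2)^4 = 1/16).
Summing one r·B term per recipient: 4·0.125·0.336 + 3·0.5·0.288 + 1·0.125·0.295 + 2·0.0625·0.529 = 0.703.
0.703 > 0.34: the indirect benefit exceeds the cost.

Yes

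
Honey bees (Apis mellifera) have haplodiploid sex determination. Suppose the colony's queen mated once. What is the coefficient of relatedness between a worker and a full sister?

0.75

Haplodiploid full sisters inherit their father's entire haploid genome identically (contributing 1/2) and on average half of their mother's contribution (1/2 · 1/2 = 1/4); r = 1/2 + 1/4 = 3/4.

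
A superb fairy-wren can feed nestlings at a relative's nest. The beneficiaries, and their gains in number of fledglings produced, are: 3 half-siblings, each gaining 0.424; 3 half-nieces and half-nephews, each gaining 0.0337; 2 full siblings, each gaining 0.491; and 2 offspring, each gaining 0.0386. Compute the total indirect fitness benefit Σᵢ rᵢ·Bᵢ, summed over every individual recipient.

0.8602375

r to a half-sibling = 1/4 (half-sibs share one parent — one path of length 2: r = (1/2)^2 = 1/4).
r to a half-niece or half-nephew = 1/8 (half-aunt/uncle↔niece/nephew: one path of length 3: r = (1/2)^3 = 1/8).
r to a full sibling = 0.5 (full sibs share both parents — two paths of length 2: r = 2·(1/2)^2 = 1/2).
r to an offspring = 1/2 (one parent–offspring link: r = (1/2)^1 = 1/2).
Summing one r·B term per recipient: 3·0.25·0.424 + 3·0.125·0.0337 + 2·0.5·0.491 + 2·0.5·0.0386 = 0.8602375.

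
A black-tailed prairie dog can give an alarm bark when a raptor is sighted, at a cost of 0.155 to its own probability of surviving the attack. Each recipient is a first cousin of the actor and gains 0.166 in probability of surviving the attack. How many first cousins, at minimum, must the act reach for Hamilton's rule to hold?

r to a first cousin = 0.125 (first cousins share one grandparent pair — two paths of length 4: r = 2·(1/2)^4 = 1/8).
Hamilton's rule: n·r·B > C  ⇒  n > C/(r·B) = 0.155/(0.125·0.166) = 7.47.
The smallest integer exceeding 7.47 is 8.

8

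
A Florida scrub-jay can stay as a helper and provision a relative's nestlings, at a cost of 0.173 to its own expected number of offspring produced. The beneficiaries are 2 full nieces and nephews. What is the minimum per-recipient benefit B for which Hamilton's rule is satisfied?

0.346

r to a full niece or nephew = 1/4 (full aunt/uncle↔niece/nephew: two paths of length 3 through the shared grandparent pair: r = 2·(1/2)^3 = 1/4).
Hamilton's rule with n recipients of equal r: n·r·B > C, so B > C/(n·r) = 0.173/(2·0.25) = 0.346.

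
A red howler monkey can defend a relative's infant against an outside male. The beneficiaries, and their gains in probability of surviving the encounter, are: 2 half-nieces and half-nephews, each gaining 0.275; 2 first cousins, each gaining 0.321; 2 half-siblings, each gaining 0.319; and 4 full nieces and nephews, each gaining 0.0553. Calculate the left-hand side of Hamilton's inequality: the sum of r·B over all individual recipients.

0.3638

r to a half-niece or half-nephew = 1/8 (half-aunt/uncle↔niece/nephew: one path of length 3: r = (1/2)^3 = 1/8).
r to a first cousin = 0.125 (first cousins share one grandparent pair — two paths of length 4: r = 2·(1/2)^4 = 1/8).
r to a half-sibling = 0.25 (half-sibs share one parent — one path of length 2: r = (1/2)^2 = 1/4).
r to a full niece or nephew = 1/4 (full aunt/uncle↔niece/nephew: two paths of length 3 through the shared grandparent pair: r = 2·(1/2)^3 = 1/4).
Summing one r·B term per recipient: 2·0.125·0.275 + 2·0.125·0.321 + 2·0.25·0.319 + 4·0.25·0.0553 = 0.3638.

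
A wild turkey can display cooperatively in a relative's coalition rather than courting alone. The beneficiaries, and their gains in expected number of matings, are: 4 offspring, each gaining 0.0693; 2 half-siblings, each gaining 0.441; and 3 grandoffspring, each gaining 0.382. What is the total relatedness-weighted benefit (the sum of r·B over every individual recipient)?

0.6456

r to an offspring = 1/2 (one parent–offspring link: r = (1/2)^1 = 1/2).
r to a half-sibling = 0.25 (half-sibs share one parent — one path of length 2: r = (1/2)^2 = 1/4).
r to a grandoffspring = 0.25 (two parent–offspring links: r = (1/2)^2 = 1/4).
Summing one r·B term per recipient: 4·0.5·0.0693 + 2·0.25·0.441 + 3·0.25·0.382 = 0.6456.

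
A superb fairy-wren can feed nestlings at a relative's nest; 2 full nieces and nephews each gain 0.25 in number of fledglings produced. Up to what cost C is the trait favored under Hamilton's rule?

r to a full niece or nephew = 0.25 (full aunt/uncle↔niece/nephew: two paths of length 3 through the shared grandparent pair: r = 2·(1/2)^3 = 1/4).
Hamilton's rule: n·r·B > C, so the trait is favored while C < n·r·B = 2·0.25·0.25 = 0.125.

0.125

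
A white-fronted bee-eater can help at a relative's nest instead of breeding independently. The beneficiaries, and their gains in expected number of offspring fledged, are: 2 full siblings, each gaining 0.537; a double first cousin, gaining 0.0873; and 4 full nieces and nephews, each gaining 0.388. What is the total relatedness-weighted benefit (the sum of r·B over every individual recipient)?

0.946825

r to a full sibling = 0.5 (full sibs share both parents — two paths of length 2: r = 2·(1/2)^2 = 1/2).
r to a double first cousin = 0.25 (double first cousins share both grandparent pairs — four paths of length 4: r = 4·(1/2)^4 = 1/4).
r to a full niece or nephew = 0.25 (full aunt/uncle↔niece/nephew: two paths of length 3 through the shared grandparent pair: r = 2·(1/2)^3 = 1/4).
Summing one r·B term per recipient: 2·0.5·0.537 + 1·0.25·0.0873 + 4·0.25·0.388 = 0.946825.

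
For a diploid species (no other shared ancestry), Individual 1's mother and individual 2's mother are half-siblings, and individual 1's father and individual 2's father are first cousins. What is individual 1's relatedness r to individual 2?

0.09375

Independent pedigree routes through distinct common ancestors add.
Individual 1 and individual 2 are related in two ways: half first cousins through their mothers (r = 1/16) and second cousins through their fathers (r = 1/32).
r = 1/16 + 1/32 = 3/32 = 0.09375.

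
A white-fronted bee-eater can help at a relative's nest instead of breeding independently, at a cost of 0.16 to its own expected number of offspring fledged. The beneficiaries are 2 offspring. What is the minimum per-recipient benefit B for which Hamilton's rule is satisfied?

0.16

r to an offspring = 0.5 (one parent–offspring link: r = (1/2)^1 = 1/2).
Hamilton's rule with n recipients of equal r: n·r·B > C, so B > C/(n·r) = 0.16/(2·0.5) = 0.16.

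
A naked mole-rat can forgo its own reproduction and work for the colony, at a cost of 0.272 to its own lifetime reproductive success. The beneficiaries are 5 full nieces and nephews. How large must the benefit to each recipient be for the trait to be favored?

r to a full niece or nephew = 1/4 (full aunt/uncle↔niece/nephew: two paths of length 3 through the shared grandparent pair: r = 2·(1/2)^3 = 1/4).
Hamilton's rule with n recipients of equal r: n·r·B > C, so B > C/(n·r) = 0.272/(5·0.25) = 0.2176.

0.2176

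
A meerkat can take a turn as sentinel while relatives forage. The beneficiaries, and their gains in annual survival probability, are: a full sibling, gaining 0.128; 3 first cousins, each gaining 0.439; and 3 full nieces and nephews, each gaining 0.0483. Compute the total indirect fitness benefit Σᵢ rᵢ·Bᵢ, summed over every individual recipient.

r to a full sibling = 1/2 (full sibs share both parents — two paths of length 2: r = 2·(1/2)^2 = 1/2).
r to a first cousin = 1/8 (first cousins share one grandparent pair — two paths of length 4: r = 2·(1/2)^4 = 1/8).
r to a full niece or nephew = 1/4 (full aunt/uncle↔niece/nephew: two paths of length 3 through the shared grandparent pair: r = 2·(1/2)^3 = 1/4).
Summing one r·B term per recipient: 1·0.5·0.128 + 3·0.125·0.439 + 3·0.25·0.0483 = 0.26485.

0.26485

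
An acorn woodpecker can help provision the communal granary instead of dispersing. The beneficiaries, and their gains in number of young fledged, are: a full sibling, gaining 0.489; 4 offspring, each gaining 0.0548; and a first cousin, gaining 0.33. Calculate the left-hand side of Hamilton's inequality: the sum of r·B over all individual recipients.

r to a full sibling = 0.5 (full sibs share both parents — two paths of length 2: r = 2·(1/2)^2 = 1/2).
r to an offspring = 0.5 (one parent–offspring link: r = (1/2)^1 = 1/2).
r to a first cousin = 1/8 (first cousins share one grandparent pair — two paths of length 4: r = 2·(1/2)^4 = 1/8).
Summing one r·B term per recipient: 1·0.5·0.489 + 4·0.5·0.0548 + 1·0.125·0.33 = 0.39535.

0.39535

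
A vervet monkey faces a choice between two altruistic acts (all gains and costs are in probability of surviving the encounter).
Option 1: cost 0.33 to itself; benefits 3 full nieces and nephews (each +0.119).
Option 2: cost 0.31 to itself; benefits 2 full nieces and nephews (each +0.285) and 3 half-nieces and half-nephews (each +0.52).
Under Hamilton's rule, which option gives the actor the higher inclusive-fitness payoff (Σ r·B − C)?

Option 2

Option 1: r to a full niece or nephew = 0.25.
Option 1: Σ r·B − C = (3·0.25·0.119) − 0.33 = -0.24075.
Option 2: r to a full niece or nephew = 0.25.
Option 2: r to a half-niece or half-nephew = 0.125.
Option 2: Σ r·B − C = (2·0.25·0.285 + 3·0.125·0.52) − 0.31 = 0.0275.
Option 2 has the higher net inclusive-fitness payoff.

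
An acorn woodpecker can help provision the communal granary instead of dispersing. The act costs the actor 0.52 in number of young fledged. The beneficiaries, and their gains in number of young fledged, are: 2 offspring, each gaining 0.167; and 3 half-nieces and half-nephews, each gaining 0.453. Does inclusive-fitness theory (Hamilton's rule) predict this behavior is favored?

No

Hamilton's rule: the trait is favored when the sum of r·B over every recipient exceeds the actor's cost C.
r to an offspring = 1/2 (one parent–offspring link: r = (1/2)^1 = 1/2).
r to a half-niece or half-nephew = 0.125 (half-aunt/uncle↔niece/nephew: one path of length 3: r = (1/2)^3 = 1/8).
Summing one r·B term per recipient: 2·0.5·0.167 + 3·0.125·0.453 = 0.336875.
0.336875 < 0.52: the indirect benefit is less than the cost.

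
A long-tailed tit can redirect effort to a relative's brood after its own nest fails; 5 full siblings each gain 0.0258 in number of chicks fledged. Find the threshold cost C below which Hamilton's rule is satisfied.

r to a full sibling = 0.5 (full sibs share both parents — two paths of length 2: r = 2·(1/2)^2 = 1/2).
Hamilton's rule: n·r·B > C, so the trait is favored while C < n·r·B = 5·0.5·0.0258 = 0.0645.

0.0645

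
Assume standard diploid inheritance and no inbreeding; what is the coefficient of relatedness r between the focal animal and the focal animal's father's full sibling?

Each parent–offspring link contributes a factor of 1/2, and independent paths through distinct common ancestors add.
Full aunt/uncle↔niece/nephew: two paths of length 3 through the shared grandparent pair: r = 2·(1/2)^3 = 1/4.

0.25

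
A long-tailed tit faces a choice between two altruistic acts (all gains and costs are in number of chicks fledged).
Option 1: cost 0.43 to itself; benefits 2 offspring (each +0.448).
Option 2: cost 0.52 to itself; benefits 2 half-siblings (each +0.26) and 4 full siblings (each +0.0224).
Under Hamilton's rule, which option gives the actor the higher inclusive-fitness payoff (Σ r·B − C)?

Option 1

Option 1: r to an offspring = 0.5.
Option 1: Σ r·B − C = (2·0.5·0.448) − 0.43 = 0.018.
Option 2: r to a half-sibling = 0.25.
Option 2: r to a full sibling = 0.5.
Option 2: Σ r·B − C = (2·0.25·0.26 + 4·0.5·0.0224) − 0.52 = -0.3452.
Option 1 has the higher net inclusive-fitness payoff.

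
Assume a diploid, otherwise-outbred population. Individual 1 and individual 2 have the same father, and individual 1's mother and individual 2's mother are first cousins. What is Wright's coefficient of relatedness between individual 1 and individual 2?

Wright's path rule: contributions from independent ancestry routes add.
Individual 1 and individual 2 are related in two ways: half-sibs through their shared father (r = 1/4) and second cousins through their mothers (r = 1/32).
r = 1/4 + 1/32 = 9/32 = 0.28125.

0.28125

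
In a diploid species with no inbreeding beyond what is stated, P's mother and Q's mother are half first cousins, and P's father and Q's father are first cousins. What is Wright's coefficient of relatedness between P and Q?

0.046875

With two independent routes of shared ancestry, r is the sum of the two contributions.
P and Q are related in two ways: half second cousins through their mothers (r = 1/64) and second cousins through their fathers (r = 1/32).
r = 1/64 + 1/32 = 3/64 = 0.046875.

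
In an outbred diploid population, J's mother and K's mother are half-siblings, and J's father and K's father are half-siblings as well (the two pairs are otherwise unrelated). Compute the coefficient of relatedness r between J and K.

0.125

Independent pedigree routes through distinct common ancestors add.
J and K are related in two ways: half first cousins through their mothers (r = 1/16) and half first cousins through their fathers (r = 1/16).
r = 1/16 + 1/16 = 1/8 = 0.125.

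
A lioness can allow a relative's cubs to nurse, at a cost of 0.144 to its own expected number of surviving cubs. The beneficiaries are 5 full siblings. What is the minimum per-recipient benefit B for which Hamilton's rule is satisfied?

r to a full sibling = 0.5 (full sibs share both parents — two paths of length 2: r = 2·(1/2)^2 = 1/2).
Hamilton's rule with n recipients of equal r: n·r·B > C, so B > C/(n·r) = 0.144/(5·0.5) = 0.0576.

0.0576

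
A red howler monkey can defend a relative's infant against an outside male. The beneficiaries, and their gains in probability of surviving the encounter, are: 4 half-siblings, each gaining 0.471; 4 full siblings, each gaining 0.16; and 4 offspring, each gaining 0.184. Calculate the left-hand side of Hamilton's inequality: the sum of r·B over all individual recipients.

r to a half-sibling = 0.25 (half-sibs share one parent — one path of length 2: r = (1/2)^2 = 1/4).
r to a full sibling = 1/2 (full sibs share both parents — two paths of length 2: r = 2·(1/2)^2 = 1/2).
r to an offspring = 1/2 (one parent–offspring link: r = (1/2)^1 = 1/2).
Summing one r·B term per recipient: 4·0.25·0.471 + 4·0.5·0.16 + 4·0.5·0.184 = 1.159.

1.159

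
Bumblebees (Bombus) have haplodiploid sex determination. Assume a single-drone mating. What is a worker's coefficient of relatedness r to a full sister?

Haplodiploid full sisters inherit their father's entire haploid genome identically (contributing 1/2) and on average half of their mother's contribution (1/2 · 1/2 = 1/4); r = 1/2 + 1/4 = 3/4.

0.75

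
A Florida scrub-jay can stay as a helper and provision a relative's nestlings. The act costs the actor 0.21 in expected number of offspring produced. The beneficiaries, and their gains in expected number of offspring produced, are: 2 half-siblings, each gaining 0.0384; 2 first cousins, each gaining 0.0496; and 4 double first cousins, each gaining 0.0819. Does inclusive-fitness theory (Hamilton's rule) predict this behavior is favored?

Hamilton's rule: the trait is favored when the sum of r·B over every recipient exceeds the actor's cost C.
r to a half-sibling = 1/4 (half-sibs share one parent — one path of length 2: r = (1/2)^2 = 1/4).
r to a first cousin = 0.125 (first cousins share one grandparent pair — two paths of length 4: r = 2·(1/2)^4 = 1/8).
r to a double first cousin = 1/4 (double first cousins share both grandparent pairs — four paths of length 4: r = 4·(1/2)^4 = 1/4).
Summing one r·B term per recipient: 2·0.25·0.0384 + 2·0.125·0.0496 + 4·0.25·0.0819 = 0.1135.
0.1135 < 0.21: the indirect benefit is less than the cost.

No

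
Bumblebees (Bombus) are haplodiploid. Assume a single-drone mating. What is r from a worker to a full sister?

0.75

Haplodiploid full sisters inherit their father's entire haploid genome identically (contributing 1/2) and on average half of their mother's contribution (1/2 · 1/2 = 1/4); r = 1/2 + 1/4 = 3/4.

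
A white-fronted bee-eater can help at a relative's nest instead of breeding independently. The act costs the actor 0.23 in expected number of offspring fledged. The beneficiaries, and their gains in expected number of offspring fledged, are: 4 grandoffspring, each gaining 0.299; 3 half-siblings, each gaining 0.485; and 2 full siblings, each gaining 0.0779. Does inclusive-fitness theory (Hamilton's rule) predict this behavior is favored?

Hamilton's rule: the trait is favored when the sum of r·B over every recipient exceeds the actor's cost C.
r to a grandoffspring = 0.25 (two parent–offspring links: r = (1/2)^2 = 1/4).
r to a half-sibling = 0.25 (half-sibs share one parent — one path of length 2: r = (1/2)^2 = 1/4).
r to a full sibling = 1/2 (full sibs share both parents — two paths of length 2: r = 2·(1/2)^2 = 1/2).
Summing one r·B term per recipient: 4·0.25·0.299 + 3·0.25·0.485 + 2·0.5·0.0779 = 0.74065.
0.74065 > 0.23: the indirect benefit exceeds the cost.

Yes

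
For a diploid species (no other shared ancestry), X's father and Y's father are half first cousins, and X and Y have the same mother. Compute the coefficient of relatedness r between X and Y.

Wright's path rule: contributions from independent ancestry routes add.
X and Y are related in two ways: half second cousins through their fathers (r = 1/64) and half-sibs through their shared mother (r = 1/4).
r = 1/64 + 1/4 = 0.265625.

0.265625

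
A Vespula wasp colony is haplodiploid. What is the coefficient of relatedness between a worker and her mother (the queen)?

0.5

One meiotic link between diploid queen and diploid daughter: r = 1/2.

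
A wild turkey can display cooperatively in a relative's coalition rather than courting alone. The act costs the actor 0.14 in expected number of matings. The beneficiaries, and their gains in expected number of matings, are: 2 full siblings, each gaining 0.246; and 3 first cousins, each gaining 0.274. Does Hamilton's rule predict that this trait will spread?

Hamilton's rule: the trait is favored when the sum of r·B over every recipient exceeds the actor's cost C.
r to a full sibling = 0.5 (full sibs share both parents — two paths of length 2: r = 2·(1/2)^2 = 1/2).
r to a first cousin = 0.125 (first cousins share one grandparent pair — two paths of length 4: r = 2·(1/2)^4 = 1/8).
Summing one r·B term per recipient: 2·0.5·0.246 + 3·0.125·0.274 = 0.34875.
0.34875 > 0.14: the indirect benefit exceeds the cost.

Yes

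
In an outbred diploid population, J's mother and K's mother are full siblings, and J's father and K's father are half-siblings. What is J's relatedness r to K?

Independent pedigree routes through distinct common ancestors add.
J and K are related in two ways: first cousins through their mothers (r = 1/8) and half first cousins through their fathers (r = 1/16).
r = 1/8 + 1/16 = 3/16 = 0.1875.

0.1875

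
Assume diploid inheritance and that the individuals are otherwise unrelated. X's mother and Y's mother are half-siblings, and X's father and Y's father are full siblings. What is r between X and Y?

0.1875

Wright's path rule: contributions from independent ancestry routes add.
X and Y are related in two ways: half first cousins through their mothers (r = 1/16) and first cousins through their fathers (r = 1/8).
r = 1/16 + 1/8 = 0.1875.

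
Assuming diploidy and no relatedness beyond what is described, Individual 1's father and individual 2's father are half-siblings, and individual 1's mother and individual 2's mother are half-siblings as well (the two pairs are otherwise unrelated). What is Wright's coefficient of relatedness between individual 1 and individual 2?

Relatedness sums over independent paths through distinct common ancestors.
Individual 1 and individual 2 are related in two ways: half first cousins through their fathers (r = 1/16) and half first cousins through their mothers (r = 1/16).
r = 1/16 + 1/16 = 1/8 = 0.125.

0.125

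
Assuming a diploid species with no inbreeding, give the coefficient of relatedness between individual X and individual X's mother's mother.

Each parent–offspring link contributes a factor of 1/2, and independent paths through distinct common ancestors add.
Two parent–offspring links: r = (1/2)^2 = 1/4.

0.25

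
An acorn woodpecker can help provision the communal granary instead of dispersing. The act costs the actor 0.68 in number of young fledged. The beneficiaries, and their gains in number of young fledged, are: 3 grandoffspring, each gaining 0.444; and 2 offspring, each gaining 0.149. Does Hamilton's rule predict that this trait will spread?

Hamilton's rule: the trait is favored when the sum of r·B over every recipient exceeds the actor's cost C.
r to a grandoffspring = 1/4 (two parent–offspring links: r = (1/2)^2 = 1/4).
r to an offspring = 0.5 (one parent–offspring link: r = (1/2)^1 = 1/2).
Summing one r·B term per recipient: 3·0.25·0.444 + 2·0.5·0.149 = 0.482.
0.482 < 0.68: the indirect benefit is less than the cost.

No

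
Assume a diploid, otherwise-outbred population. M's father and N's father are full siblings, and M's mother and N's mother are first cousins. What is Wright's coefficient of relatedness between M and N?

0.15625

Wright's path rule: contributions from independent ancestry routes add.
M and N are related in two ways: first cousins through their fathers (r = 1/8) and second cousins through their mothers (r = 1/32).
r = 1/8 + 1/32 = 0.15625.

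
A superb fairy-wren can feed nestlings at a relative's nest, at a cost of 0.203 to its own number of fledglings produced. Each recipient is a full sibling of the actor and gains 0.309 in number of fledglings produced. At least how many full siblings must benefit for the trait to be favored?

r to a full sibling = 0.5 (full sibs share both parents — two paths of length 2: r = 2·(1/2)^2 = 1/2).
Hamilton's rule: n·r·B > C  ⇒  n > C/(r·B) = 0.203/(0.5·0.309) = 1.314.
The smallest integer exceeding 1.314 is 2.

2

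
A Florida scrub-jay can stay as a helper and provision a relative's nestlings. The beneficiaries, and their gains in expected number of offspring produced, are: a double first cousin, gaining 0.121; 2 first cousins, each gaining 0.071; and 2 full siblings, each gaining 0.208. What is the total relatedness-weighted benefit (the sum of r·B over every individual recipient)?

0.256

r to a double first cousin = 0.25 (double first cousins share both grandparent pairs — four paths of length 4: r = 4·(1/2)^4 = 1/4).
r to a first cousin = 0.125 (first cousins share one grandparent pair — two paths of length 4: r = 2·(1/2)^4 = 1/8).
r to a full sibling = 1/2 (full sibs share both parents — two paths of length 2: r = 2·(1/2)^2 = 1/2).
Summing one r·B term per recipient: 1·0.25·0.121 + 2·0.125·0.071 + 2·0.5·0.208 = 0.256.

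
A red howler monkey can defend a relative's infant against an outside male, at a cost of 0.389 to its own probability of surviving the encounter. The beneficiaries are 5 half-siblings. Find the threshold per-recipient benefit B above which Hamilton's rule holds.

0.3112

r to a half-sibling = 1/4 (half-sibs share one parent — one path of length 2: r = (1/2)^2 = 1/4).
Hamilton's rule with n recipients of equal r: n·r·B > C, so B > C/(n·r) = 0.389/(5·0.25) = 0.3112.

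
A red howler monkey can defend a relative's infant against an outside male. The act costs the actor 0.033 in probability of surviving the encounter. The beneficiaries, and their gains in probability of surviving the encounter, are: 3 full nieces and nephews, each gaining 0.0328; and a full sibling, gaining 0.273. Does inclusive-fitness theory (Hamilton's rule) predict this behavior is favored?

Yes

Hamilton's rule: the trait is favored when the sum of r·B over every recipient exceeds the actor's cost C.
r to a full niece or nephew = 0.25 (full aunt/uncle↔niece/nephew: two paths of length 3 through the shared grandparent pair: r = 2·(1/2)^3 = 1/4).
r to a full sibling = 1/2 (full sibs share both parents — two paths of length 2: r = 2·(1/2)^2 = 1/2).
Summing one r·B term per recipient: 3·0.25·0.0328 + 1·0.5·0.273 = 0.1611.
0.1611 > 0.033: the indirect benefit exceeds the cost.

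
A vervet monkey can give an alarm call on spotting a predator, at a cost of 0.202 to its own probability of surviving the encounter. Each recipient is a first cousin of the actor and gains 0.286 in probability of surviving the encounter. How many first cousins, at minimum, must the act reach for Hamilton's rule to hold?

6

r to a first cousin = 0.125 (first cousins share one grandparent pair — two paths of length 4: r = 2·(1/2)^4 = 1/8).
Hamilton's rule: n·r·B > C  ⇒  n > C/(r·B) = 0.202/(0.125·0.286) = 5.65.
The smallest integer exceeding 5.65 is 6.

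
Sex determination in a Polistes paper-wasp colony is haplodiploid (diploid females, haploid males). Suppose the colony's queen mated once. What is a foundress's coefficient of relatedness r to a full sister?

Haplodiploid full sisters inherit their father's entire haploid genome identically (contributing 1/2) and on average half of their mother's contribution (1/2 · 1/2 = 1/4); r = 1/2 + 1/4 = 3/4.

0.75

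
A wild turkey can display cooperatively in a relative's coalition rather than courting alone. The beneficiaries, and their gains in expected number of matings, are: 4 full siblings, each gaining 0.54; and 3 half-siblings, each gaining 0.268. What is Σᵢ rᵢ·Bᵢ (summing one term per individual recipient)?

1.281

r to a full sibling = 0.5 (full sibs share both parents — two paths of length 2: r = 2·(1/2)^2 = 1/2).
r to a half-sibling = 0.25 (half-sibs share one parent — one path of length 2: r = (1/2)^2 = 1/4).
Summing one r·B term per recipient: 4·0.5·0.54 + 3·0.25·0.268 = 1.281.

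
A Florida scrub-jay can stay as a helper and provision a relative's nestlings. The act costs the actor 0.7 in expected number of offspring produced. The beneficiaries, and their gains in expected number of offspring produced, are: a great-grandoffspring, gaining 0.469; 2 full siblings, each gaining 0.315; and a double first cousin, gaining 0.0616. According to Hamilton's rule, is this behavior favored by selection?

Hamilton's rule: the trait is favored when the sum of r·B over every recipient exceeds the actor's cost C.
r to a great-grandoffspring = 1/8 (three parent–offspring links: r = (1/2)^3 = 1/8).
r to a full sibling = 0.5 (full sibs share both parents — two paths of length 2: r = 2·(1/2)^2 = 1/2).
r to a double first cousin = 1/4 (double first cousins share both grandparent pairs — four paths of length 4: r = 4·(1/2)^4 = 1/4).
Summing one r·B term per recipient: 1·0.125·0.469 + 2·0.5·0.315 + 1·0.25·0.0616 = 0.389025.
0.389025 < 0.7: the indirect benefit is less than the cost.

No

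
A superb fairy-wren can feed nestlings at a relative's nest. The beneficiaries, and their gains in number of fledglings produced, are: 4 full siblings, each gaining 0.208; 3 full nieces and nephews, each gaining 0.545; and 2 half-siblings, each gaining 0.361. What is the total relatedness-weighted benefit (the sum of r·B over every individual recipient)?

r to a full sibling = 0.5 (full sibs share both parents — two paths of length 2: r = 2·(1/2)^2 = 1/2).
r to a full niece or nephew = 0.25 (full aunt/uncle↔niece/nephew: two paths of length 3 through the shared grandparent pair: r = 2·(1/2)^3 = 1/4).
r to a half-sibling = 0.25 (half-sibs share one parent — one path of length 2: r = (1/2)^2 = 1/4).
Summing one r·B term per recipient: 4·0.5·0.208 + 3·0.25·0.545 + 2·0.25·0.361 = 1.00525.

1.00525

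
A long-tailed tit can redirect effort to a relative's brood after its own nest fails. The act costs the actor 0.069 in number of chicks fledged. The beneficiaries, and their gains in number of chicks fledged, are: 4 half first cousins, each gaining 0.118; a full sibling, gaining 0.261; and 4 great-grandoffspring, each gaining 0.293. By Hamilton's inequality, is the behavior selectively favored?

Yes

Hamilton's rule: the trait is favored when the sum of r·B over every recipient exceeds the actor's cost C.
r to a half first cousin = 0.0625 (half first cousins share one grandparent — one path of length 4: r = (1/2)^4 = 1/16).
r to a full sibling = 0.5 (full sibs share both parents — two paths of length 2: r = 2·(1/2)^2 = 1/2).
r to a great-grandoffspring = 1/8 (three parent–offspring links: r = (1/2)^3 = 1/8).
Summing one r·B term per recipient: 4·0.0625·0.118 + 1·0.5·0.261 + 4·0.125·0.293 = 0.3065.
0.3065 > 0.069: the indirect benefit exceeds the cost.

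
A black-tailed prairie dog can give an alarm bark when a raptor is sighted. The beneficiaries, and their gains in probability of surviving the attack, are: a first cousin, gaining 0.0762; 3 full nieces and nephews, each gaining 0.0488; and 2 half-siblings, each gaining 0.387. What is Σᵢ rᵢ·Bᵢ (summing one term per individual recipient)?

0.239625

r to a first cousin = 1/8 (first cousins share one grandparent pair — two paths of length 4: r = 2·(1/2)^4 = 1/8).
r to a full niece or nephew = 1/4 (full aunt/uncle↔niece/nephew: two paths of length 3 through the shared grandparent pair: r = 2·(1/2)^3 = 1/4).
r to a half-sibling = 0.25 (half-sibs share one parent — one path of length 2: r = (1/2)^2 = 1/4).
Summing one r·B term per recipient: 1·0.125·0.0762 + 3·0.25·0.0488 + 2·0.25·0.387 = 0.239625.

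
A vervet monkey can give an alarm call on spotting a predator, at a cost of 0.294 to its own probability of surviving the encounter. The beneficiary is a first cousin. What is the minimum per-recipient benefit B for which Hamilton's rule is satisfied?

r to a first cousin = 1/8 (first cousins share one grandparent pair — two paths of length 4: r = 2·(1/2)^4 = 1/8).
Hamilton's rule with n recipients of equal r: n·r·B > C, so B > C/(n·r) = 0.294/(1·0.125) = 2.352.

2.352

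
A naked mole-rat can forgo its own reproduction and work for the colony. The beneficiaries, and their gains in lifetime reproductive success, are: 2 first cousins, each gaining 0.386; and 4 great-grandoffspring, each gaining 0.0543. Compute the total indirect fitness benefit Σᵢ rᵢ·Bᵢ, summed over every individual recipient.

r to a first cousin = 1/8 (first cousins share one grandparent pair — two paths of length 4: r = 2·(1/2)^4 = 1/8).
r to a great-grandoffspring = 1/8 (three parent–offspring links: r = (1/2)^3 = 1/8).
Summing one r·B term per recipient: 2·0.125·0.386 + 4·0.125·0.0543 = 0.12365.

0.12365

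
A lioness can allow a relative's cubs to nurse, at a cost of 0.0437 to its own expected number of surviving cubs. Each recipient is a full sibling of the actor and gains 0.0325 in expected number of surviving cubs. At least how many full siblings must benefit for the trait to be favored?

3

r to a full sibling = 0.5 (full sibs share both parents — two paths of length 2: r = 2·(1/2)^2 = 1/2).
Hamilton's rule: n·r·B > C  ⇒  n > C/(r·B) = 0.0437/(0.5·0.0325) = 2.689.
The smallest integer exceeding 2.689 is 3.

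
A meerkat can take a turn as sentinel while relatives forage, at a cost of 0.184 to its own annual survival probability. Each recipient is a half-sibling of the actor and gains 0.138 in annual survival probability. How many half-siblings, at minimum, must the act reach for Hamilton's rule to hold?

6

r to a half-sibling = 1/4 (half-sibs share one parent — one path of length 2: r = (1/2)^2 = 1/4).
Hamilton's rule: n·r·B > C  ⇒  n > C/(r·B) = 0.184/(0.25·0.138) = 5.333.
The smallest integer exceeding 5.333 is 6.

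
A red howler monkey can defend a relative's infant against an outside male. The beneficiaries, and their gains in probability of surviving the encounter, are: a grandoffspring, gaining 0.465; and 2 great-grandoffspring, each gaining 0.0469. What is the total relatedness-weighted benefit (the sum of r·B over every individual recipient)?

r to a grandoffspring = 0.25 (two parent–offspring links: r = (1/2)^2 = 1/4).
r to a great-grandoffspring = 0.125 (three parent–offspring links: r = (1/2)^3 = 1/8).
Summing one r·B term per recipient: 1·0.25·0.465 + 2·0.125·0.0469 = 0.127975.

0.127975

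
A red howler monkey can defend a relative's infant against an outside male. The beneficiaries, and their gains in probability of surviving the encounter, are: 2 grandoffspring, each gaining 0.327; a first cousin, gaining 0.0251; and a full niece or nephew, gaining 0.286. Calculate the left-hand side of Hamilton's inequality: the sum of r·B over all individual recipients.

r to a grandoffspring = 0.25 (two parent–offspring links: r = (1/2)^2 = 1/4).
r to a first cousin = 0.125 (first cousins share one grandparent pair — two paths of length 4: r = 2·(1/2)^4 = 1/8).
r to a full niece or nephew = 0.25 (full aunt/uncle↔niece/nephew: two paths of length 3 through the shared grandparent pair: r = 2·(1/2)^3 = 1/4).
Summing one r·B term per recipient: 2·0.25·0.327 + 1·0.125·0.0251 + 1·0.25·0.286 = 0.2381375.

0.2381375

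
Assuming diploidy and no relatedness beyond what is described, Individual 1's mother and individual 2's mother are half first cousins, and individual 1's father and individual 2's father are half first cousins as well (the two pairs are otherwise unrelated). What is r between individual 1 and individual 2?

Wright's path rule: contributions from independent ancestry routes add.
Individual 1 and individual 2 are related in two ways: half second cousins through their mothers (r = 1/64) and half second cousins through their fathers (r = 1/64).
r = 1/64 + 1/64 = 0.03125.

0.03125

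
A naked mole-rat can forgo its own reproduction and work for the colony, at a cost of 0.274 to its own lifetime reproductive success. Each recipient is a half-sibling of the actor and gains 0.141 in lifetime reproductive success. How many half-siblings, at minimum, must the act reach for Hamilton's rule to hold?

r to a half-sibling = 1/4 (half-sibs share one parent — one path of length 2: r = (1/2)^2 = 1/4).
Hamilton's rule: n·r·B > C  ⇒  n > C/(r·B) = 0.274/(0.25·0.141) = 7.773.
The smallest integer exceeding 7.773 is 8.

8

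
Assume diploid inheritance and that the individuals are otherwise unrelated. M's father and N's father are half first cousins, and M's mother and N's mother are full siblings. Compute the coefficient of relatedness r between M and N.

With two independent routes of shared ancestry, r is the sum of the two contributions.
M and N are related in two ways: half second cousins through their fathers (r = 1/64) and first cousins through their mothers (r = 1/8).
r = 1/64 + 1/8 = 9/64 = 0.140625.

0.140625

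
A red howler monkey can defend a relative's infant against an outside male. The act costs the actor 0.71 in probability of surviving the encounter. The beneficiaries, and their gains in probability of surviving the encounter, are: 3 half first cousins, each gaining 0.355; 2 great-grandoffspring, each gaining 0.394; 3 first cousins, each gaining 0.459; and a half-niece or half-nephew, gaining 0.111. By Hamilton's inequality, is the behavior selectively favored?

No

Hamilton's rule: the trait is favored when the sum of r·B over every recipient exceeds the actor's cost C.
r to a half first cousin = 1/16 (half first cousins share one grandparent — one path of length 4: r = (1/2)^4 = 1/16).
r to a great-grandoffspring = 1/8 (three parent–offspring links: r = (1/2)^3 = 1/8).
r to a first cousin = 1/8 (first cousins share one grandparent pair — two paths of length 4: r = 2·(1/2)^4 = 1/8).
r to a half-niece or half-nephew = 0.125 (half-aunt/uncle↔niece/nephew: one path of length 3: r = (1/2)^3 = 1/8).
Summing one r·B term per recipient: 3·0.0625·0.355 + 2·0.125·0.394 + 3·0.125·0.459 + 1·0.125·0.111 = 0.3510625.
0.3510625 < 0.71: the indirect benefit is less than the cost.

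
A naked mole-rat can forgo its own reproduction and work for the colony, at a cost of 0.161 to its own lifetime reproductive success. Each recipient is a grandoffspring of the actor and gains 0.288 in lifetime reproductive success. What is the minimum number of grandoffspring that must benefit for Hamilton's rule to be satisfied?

r to a grandoffspring = 1/4 (two parent–offspring links: r = (1/2)^2 = 1/4).
Hamilton's rule: n·r·B > C  ⇒  n > C/(r·B) = 0.161/(0.25·0.288) = 2.236.
The smallest integer exceeding 2.236 is 3.

3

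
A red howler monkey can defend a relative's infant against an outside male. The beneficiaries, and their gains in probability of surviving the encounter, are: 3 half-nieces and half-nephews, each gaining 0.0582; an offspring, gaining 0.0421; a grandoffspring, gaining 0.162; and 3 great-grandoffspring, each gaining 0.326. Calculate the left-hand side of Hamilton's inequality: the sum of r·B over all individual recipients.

0.205625

r to a half-niece or half-nephew = 1/8 (half-aunt/uncle↔niece/nephew: one path of length 3: r = (1/2)^3 = 1/8).
r to an offspring = 1/2 (one parent–offspring link: r = (1/2)^1 = 1/2).
r to a grandoffspring = 1/4 (two parent–offspring links: r = (1/2)^2 = 1/4).
r to a great-grandoffspring = 1/8 (three parent–offspring links: r = (1/2)^3 = 1/8).
Summing one r·B term per recipient: 3·0.125·0.0582 + 1·0.5·0.0421 + 1·0.25·0.162 + 3·0.125·0.326 = 0.205625.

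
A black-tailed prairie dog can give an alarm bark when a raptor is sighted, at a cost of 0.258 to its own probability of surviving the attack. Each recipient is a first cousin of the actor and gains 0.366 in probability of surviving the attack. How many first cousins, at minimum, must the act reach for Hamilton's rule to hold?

6

r to a first cousin = 0.125 (first cousins share one grandparent pair — two paths of length 4: r = 2·(1/2)^4 = 1/8).
Hamilton's rule: n·r·B > C  ⇒  n > C/(r·B) = 0.258/(0.125·0.366) = 5.639.
The smallest integer exceeding 5.639 is 6.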